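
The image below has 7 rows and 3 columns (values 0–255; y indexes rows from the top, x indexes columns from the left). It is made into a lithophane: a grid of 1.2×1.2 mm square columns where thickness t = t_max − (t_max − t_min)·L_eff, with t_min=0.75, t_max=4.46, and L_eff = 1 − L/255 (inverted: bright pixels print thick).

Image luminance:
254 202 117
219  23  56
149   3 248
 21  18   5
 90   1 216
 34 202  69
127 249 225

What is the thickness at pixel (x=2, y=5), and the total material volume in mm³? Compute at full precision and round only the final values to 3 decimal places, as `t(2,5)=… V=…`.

span = t_max - t_min = 4.46 - 0.75 = 3.710
L(2,5) = 69, L_eff = 1 - 69/255 = 0.729412 (inverted)
t(2,5) = 4.46 - 3.710·0.729412 = 1.754
Σt over all 7·3 pixels = 1339513/25500 ≈ 52.5299216
V = pitch²·Σt = 1.2²·1339513/25500 = 75.643

t(2,5)=1.754 V=75.643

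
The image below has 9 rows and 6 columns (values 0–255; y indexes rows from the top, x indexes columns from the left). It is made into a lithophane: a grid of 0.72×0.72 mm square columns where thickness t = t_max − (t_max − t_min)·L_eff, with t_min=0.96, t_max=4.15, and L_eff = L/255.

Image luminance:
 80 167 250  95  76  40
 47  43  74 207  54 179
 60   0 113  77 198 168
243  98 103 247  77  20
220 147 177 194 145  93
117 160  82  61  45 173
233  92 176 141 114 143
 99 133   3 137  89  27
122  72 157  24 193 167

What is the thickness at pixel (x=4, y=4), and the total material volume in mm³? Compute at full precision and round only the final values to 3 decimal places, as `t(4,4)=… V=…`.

span = t_max - t_min = 4.15 - 0.96 = 3.190
L(4,4) = 145, L_eff = 145/255 = 0.568627
t(4,4) = 4.15 - 3.190·0.568627 = 2.336
Σt over all 9·6 pixels = 1828181/12750 ≈ 143.3867451
V = pitch²·Σt = 0.72²·1828181/12750 = 74.332

t(4,4)=2.336 V=74.332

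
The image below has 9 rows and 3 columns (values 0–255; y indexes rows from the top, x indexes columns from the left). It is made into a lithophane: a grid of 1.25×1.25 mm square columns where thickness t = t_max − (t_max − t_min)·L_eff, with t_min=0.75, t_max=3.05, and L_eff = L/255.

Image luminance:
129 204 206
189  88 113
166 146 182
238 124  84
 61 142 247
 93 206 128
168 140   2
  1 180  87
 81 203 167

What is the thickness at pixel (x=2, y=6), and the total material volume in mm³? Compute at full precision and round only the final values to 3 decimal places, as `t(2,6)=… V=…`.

span = t_max - t_min = 3.05 - 0.75 = 2.300
L(2,6) = 2, L_eff = 2/255 = 0.007843
t(2,6) = 3.05 - 2.300·0.007843 = 3.032
Σt over all 9·3 pixels = 49267/1020 ≈ 48.3009804
V = pitch²·Σt = 1.25²·49267/1020 = 75.470

t(2,6)=3.032 V=75.470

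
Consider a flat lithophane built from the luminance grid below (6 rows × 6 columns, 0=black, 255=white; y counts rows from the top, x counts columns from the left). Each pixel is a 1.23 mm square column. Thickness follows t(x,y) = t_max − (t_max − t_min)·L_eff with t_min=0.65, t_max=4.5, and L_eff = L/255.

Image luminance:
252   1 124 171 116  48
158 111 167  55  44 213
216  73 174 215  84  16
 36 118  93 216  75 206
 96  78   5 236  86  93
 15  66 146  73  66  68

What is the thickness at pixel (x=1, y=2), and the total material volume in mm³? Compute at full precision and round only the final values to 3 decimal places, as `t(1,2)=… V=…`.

span = t_max - t_min = 4.5 - 0.65 = 3.850
L(1,2) = 73, L_eff = 73/255 = 0.286275
t(1,2) = 4.5 - 3.850·0.286275 = 3.398
Σt over all 6·6 pixels = 51743/510 ≈ 101.4568627
V = pitch²·Σt = 1.23²·51743/510 = 153.494

t(1,2)=3.398 V=153.494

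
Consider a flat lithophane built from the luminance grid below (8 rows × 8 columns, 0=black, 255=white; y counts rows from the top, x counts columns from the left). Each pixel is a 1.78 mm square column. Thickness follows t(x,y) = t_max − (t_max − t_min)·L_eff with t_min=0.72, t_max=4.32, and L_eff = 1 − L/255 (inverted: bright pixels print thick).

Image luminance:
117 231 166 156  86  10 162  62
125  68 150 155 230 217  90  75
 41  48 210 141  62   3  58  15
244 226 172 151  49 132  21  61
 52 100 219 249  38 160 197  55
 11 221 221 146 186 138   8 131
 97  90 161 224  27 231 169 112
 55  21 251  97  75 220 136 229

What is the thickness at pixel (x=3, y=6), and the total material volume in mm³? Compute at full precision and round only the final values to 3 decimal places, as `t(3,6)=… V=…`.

t(3,6)=3.882 V=506.571

span = t_max - t_min = 4.32 - 0.72 = 3.600
L(3,6) = 224, L_eff = 1 - 224/255 = 0.121569 (inverted)
t(3,6) = 4.32 - 3.600·0.121569 = 3.882
Σt over all 8·8 pixels = 2718/17 ≈ 159.8823529
V = pitch²·Σt = 1.78²·2718/17 = 506.571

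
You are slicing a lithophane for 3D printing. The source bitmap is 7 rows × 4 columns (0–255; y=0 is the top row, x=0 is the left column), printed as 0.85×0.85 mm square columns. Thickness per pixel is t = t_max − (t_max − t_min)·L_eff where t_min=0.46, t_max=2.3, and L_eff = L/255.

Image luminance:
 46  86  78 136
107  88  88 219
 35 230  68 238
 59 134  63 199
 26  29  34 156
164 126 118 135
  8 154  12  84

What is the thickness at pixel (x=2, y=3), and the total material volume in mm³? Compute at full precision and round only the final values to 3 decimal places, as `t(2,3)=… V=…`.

t(2,3)=1.845 V=31.306

span = t_max - t_min = 2.3 - 0.46 = 1.840
L(2,3) = 63, L_eff = 63/255 = 0.247059
t(2,3) = 2.3 - 1.840·0.247059 = 1.845
Σt over all 7·4 pixels = 55246/1275 ≈ 43.3301961
V = pitch²·Σt = 0.85²·55246/1275 = 31.306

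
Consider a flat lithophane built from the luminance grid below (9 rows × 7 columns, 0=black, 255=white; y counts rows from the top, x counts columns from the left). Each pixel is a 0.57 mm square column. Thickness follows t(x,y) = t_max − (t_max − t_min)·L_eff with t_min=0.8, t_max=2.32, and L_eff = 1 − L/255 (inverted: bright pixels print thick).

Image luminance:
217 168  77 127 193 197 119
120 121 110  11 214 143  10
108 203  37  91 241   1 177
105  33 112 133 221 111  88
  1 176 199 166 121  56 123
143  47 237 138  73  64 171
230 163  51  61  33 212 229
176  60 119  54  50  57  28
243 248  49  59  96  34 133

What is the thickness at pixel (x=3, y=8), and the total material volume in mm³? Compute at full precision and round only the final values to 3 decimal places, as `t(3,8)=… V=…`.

t(3,8)=1.152 V=31.070

span = t_max - t_min = 2.32 - 0.8 = 1.520
L(3,8) = 59, L_eff = 1 - 59/255 = 0.768627 (inverted)
t(3,8) = 2.32 - 1.520·0.768627 = 1.152
Σt over all 9·7 pixels = 609644/6375 ≈ 95.6304314
V = pitch²·Σt = 0.57²·609644/6375 = 31.070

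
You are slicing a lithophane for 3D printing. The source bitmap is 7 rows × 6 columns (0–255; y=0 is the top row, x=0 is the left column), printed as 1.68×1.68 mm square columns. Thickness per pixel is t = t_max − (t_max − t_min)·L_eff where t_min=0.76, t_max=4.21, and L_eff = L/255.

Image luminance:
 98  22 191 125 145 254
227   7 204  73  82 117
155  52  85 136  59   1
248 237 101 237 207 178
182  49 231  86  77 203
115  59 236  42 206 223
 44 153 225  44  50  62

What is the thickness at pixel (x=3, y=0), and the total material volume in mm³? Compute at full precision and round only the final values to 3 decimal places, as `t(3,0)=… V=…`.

span = t_max - t_min = 4.21 - 0.76 = 3.450
L(3,0) = 125, L_eff = 125/255 = 0.490196
t(3,0) = 4.21 - 3.450·0.490196 = 2.519
Σt over all 7·6 pixels = 3469/34 ≈ 102.0294118
V = pitch²·Σt = 1.68²·3469/34 = 287.968

t(3,0)=2.519 V=287.968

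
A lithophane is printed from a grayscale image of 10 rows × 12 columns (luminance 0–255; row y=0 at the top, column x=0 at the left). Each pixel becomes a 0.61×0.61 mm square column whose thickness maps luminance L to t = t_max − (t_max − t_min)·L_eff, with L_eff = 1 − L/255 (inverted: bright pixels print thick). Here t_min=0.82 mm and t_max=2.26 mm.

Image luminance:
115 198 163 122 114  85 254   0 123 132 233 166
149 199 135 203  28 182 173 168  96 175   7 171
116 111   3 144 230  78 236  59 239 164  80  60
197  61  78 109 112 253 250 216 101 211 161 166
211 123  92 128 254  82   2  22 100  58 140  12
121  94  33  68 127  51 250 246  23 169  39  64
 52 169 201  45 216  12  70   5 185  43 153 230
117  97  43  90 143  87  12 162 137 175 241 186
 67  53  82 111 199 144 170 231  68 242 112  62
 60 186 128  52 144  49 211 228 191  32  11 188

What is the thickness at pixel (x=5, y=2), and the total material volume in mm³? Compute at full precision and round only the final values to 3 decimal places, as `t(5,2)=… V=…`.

span = t_max - t_min = 2.26 - 0.82 = 1.440
L(5,2) = 78, L_eff = 1 - 78/255 = 0.694118 (inverted)
t(5,2) = 2.26 - 1.440·0.694118 = 1.260
Σt over all 10·12 pixels = 391824/2125 ≈ 184.3877647
V = pitch²·Σt = 0.61²·391824/2125 = 68.611

t(5,2)=1.260 V=68.611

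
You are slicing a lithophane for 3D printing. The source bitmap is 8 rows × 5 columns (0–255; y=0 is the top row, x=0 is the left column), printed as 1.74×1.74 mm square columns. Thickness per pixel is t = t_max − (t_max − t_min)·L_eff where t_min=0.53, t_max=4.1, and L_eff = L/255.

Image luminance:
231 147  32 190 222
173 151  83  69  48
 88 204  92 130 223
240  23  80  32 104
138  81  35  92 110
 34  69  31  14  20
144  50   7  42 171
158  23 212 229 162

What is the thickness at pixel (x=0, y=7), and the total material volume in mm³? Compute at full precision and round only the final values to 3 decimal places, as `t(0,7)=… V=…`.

t(0,7)=1.888 V=310.704

span = t_max - t_min = 4.1 - 0.53 = 3.570
L(0,7) = 158, L_eff = 158/255 = 0.619608
t(0,7) = 4.1 - 3.570·0.619608 = 1.888
Σt over all 8·5 pixels = 102.624
V = pitch²·Σt = 1.74²·102.624 = 310.704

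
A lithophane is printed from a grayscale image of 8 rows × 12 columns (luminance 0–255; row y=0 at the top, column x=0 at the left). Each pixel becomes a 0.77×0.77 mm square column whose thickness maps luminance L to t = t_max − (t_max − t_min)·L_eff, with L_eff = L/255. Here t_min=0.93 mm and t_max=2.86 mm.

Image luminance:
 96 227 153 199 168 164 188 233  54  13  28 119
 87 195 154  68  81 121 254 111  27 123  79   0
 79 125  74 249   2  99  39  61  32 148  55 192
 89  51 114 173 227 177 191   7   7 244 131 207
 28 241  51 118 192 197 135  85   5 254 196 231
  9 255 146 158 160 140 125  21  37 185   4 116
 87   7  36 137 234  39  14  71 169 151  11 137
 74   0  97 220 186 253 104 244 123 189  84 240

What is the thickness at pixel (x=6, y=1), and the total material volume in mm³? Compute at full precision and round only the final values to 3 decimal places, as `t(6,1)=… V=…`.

span = t_max - t_min = 2.86 - 0.93 = 1.930
L(6,1) = 254, L_eff = 254/255 = 0.996078
t(6,1) = 2.86 - 1.930·0.996078 = 0.938
Σt over all 8·12 pixels = 4741057/25500 ≈ 185.9238039
V = pitch²·Σt = 0.77²·4741057/25500 = 110.234

t(6,1)=0.938 V=110.234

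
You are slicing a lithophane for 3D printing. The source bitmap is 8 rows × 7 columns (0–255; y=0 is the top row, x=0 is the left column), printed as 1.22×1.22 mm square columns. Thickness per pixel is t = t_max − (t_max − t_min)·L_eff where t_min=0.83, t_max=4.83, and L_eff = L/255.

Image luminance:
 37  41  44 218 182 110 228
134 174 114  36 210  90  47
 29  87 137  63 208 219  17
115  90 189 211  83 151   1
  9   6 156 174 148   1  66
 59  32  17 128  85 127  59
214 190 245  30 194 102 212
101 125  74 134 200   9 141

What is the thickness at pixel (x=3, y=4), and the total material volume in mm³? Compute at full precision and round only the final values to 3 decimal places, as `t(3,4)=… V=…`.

span = t_max - t_min = 4.83 - 0.83 = 4.000
L(3,4) = 174, L_eff = 174/255 = 0.682353
t(3,4) = 4.83 - 4.000·0.682353 = 2.101
Σt over all 8·7 pixels = 72934/425 ≈ 171.6094118
V = pitch²·Σt = 1.22²·72934/425 = 255.423

t(3,4)=2.101 V=255.423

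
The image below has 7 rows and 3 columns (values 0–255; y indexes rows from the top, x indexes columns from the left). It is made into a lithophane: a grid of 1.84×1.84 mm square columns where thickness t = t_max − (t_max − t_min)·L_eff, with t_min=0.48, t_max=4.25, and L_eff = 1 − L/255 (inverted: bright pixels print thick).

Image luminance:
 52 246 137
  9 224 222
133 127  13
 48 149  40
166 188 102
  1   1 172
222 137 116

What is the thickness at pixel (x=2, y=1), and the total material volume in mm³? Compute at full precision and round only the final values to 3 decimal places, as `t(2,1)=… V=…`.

span = t_max - t_min = 4.25 - 0.48 = 3.770
L(2,1) = 222, L_eff = 1 - 222/255 = 0.129412 (inverted)
t(2,1) = 4.25 - 3.770·0.129412 = 3.762
Σt over all 7·3 pixels = 16019/340 ≈ 47.1147059
V = pitch²·Σt = 1.84²·16019/340 = 159.512

t(2,1)=3.762 V=159.512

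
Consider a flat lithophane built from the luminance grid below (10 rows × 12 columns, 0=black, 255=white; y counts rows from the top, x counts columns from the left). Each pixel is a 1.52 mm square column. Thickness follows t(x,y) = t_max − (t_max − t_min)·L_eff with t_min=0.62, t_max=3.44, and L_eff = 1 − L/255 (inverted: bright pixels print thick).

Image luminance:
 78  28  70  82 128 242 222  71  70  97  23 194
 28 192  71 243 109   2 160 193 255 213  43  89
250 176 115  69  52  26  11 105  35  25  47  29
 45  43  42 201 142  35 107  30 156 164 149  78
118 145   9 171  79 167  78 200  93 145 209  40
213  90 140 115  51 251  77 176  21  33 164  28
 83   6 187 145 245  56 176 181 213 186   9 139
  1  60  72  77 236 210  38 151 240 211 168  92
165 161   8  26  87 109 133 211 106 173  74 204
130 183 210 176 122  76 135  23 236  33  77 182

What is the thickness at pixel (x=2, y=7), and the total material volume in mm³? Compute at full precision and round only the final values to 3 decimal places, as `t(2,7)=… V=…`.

t(2,7)=1.416 V=531.387

span = t_max - t_min = 3.44 - 0.62 = 2.820
L(2,7) = 72, L_eff = 1 - 72/255 = 0.717647 (inverted)
t(2,7) = 3.44 - 2.820·0.717647 = 1.416
Σt over all 10·12 pixels = 97749/425 ≈ 229.9976471
V = pitch²·Σt = 1.52²·97749/425 = 531.387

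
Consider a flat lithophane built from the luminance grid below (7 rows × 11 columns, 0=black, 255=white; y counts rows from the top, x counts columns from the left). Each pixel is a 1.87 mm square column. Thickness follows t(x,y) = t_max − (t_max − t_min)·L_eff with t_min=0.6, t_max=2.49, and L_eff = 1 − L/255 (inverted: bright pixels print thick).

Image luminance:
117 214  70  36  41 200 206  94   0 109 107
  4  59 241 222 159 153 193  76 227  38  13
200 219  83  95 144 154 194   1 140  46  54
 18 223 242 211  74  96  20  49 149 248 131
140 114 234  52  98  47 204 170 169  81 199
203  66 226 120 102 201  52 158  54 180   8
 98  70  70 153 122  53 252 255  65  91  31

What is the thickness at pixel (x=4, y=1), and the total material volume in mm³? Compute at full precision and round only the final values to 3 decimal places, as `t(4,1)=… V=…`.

t(4,1)=1.778 V=407.987

span = t_max - t_min = 2.49 - 0.6 = 1.890
L(4,1) = 159, L_eff = 1 - 159/255 = 0.376471 (inverted)
t(4,1) = 2.49 - 1.890·0.376471 = 1.778
Σt over all 7·11 pixels = 247926/2125 ≈ 116.6710588
V = pitch²·Σt = 1.87²·247926/2125 = 407.987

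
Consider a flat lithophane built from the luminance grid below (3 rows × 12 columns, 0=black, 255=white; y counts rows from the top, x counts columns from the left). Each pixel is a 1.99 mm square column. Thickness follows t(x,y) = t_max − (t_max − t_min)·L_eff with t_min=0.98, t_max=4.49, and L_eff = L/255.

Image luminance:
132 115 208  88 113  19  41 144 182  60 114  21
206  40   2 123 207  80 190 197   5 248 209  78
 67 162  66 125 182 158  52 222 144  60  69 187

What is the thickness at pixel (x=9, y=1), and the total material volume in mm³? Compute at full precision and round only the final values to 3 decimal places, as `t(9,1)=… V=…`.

t(9,1)=1.076 V=404.847

span = t_max - t_min = 4.49 - 0.98 = 3.510
L(9,1) = 248, L_eff = 248/255 = 0.972549
t(9,1) = 4.49 - 3.510·0.972549 = 1.076
Σt over all 3·12 pixels = 217242/2125 ≈ 102.2315294
V = pitch²·Σt = 1.99²·217242/2125 = 404.847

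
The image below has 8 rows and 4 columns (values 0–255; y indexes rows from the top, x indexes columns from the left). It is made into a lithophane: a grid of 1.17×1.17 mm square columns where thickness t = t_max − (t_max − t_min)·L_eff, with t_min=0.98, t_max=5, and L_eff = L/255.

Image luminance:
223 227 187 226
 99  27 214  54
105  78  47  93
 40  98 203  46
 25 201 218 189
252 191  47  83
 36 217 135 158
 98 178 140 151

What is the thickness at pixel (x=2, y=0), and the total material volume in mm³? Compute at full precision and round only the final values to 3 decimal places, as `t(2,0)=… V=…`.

t(2,0)=2.052 V=126.531

span = t_max - t_min = 5 - 0.98 = 4.020
L(2,0) = 187, L_eff = 187/255 = 0.733333
t(2,0) = 5 - 4.020·0.733333 = 2.052
Σt over all 8·4 pixels = 196419/2125 ≈ 92.4324706
V = pitch²·Σt = 1.17²·196419/2125 = 126.531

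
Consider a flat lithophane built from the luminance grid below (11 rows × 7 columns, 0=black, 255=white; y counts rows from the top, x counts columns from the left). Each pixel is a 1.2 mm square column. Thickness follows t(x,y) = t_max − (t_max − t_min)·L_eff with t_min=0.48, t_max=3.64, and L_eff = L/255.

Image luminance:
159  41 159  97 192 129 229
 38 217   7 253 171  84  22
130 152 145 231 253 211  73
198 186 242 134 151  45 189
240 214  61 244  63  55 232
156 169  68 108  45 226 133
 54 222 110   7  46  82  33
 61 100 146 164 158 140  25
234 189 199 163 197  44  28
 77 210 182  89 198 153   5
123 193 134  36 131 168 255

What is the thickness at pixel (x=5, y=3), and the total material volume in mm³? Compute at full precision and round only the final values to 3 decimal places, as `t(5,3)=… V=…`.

span = t_max - t_min = 3.64 - 0.48 = 3.160
L(5,3) = 45, L_eff = 45/255 = 0.176471
t(5,3) = 3.64 - 3.160·0.176471 = 3.082
Σt over all 11·7 pixels = 956653/6375 ≈ 150.0632157
V = pitch²·Σt = 1.2²·956653/6375 = 216.091

t(5,3)=3.082 V=216.091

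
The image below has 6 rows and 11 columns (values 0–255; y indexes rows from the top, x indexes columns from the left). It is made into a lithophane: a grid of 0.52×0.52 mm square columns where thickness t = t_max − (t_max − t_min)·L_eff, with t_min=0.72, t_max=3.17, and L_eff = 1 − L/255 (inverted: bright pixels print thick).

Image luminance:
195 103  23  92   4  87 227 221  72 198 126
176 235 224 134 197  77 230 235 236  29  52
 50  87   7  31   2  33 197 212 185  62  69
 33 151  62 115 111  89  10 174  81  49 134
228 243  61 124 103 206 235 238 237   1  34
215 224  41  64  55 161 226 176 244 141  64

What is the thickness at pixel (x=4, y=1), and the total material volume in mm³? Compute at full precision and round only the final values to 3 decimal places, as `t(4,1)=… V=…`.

t(4,1)=2.613 V=34.771

span = t_max - t_min = 3.17 - 0.72 = 2.450
L(4,1) = 197, L_eff = 1 - 197/255 = 0.227451 (inverted)
t(4,1) = 3.17 - 2.450·0.227451 = 2.613
Σt over all 6·11 pixels = 327907/2550 ≈ 128.5909804
V = pitch²·Σt = 0.52²·327907/2550 = 34.771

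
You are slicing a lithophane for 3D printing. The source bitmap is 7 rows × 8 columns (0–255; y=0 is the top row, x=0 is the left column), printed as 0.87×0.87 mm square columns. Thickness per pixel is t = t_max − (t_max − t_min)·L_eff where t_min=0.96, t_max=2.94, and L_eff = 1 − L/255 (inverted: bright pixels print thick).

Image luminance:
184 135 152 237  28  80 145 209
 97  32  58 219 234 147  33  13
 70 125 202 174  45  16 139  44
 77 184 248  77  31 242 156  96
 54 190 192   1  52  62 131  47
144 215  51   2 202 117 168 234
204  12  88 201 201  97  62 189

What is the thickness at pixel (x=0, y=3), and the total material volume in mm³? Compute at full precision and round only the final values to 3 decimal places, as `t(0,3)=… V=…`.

t(0,3)=1.558 V=80.920

span = t_max - t_min = 2.94 - 0.96 = 1.980
L(0,3) = 77, L_eff = 1 - 77/255 = 0.698039 (inverted)
t(0,3) = 2.94 - 1.980·0.698039 = 1.558
Σt over all 7·8 pixels = 90873/850 ≈ 106.9094118
V = pitch²·Σt = 0.87²·90873/850 = 80.920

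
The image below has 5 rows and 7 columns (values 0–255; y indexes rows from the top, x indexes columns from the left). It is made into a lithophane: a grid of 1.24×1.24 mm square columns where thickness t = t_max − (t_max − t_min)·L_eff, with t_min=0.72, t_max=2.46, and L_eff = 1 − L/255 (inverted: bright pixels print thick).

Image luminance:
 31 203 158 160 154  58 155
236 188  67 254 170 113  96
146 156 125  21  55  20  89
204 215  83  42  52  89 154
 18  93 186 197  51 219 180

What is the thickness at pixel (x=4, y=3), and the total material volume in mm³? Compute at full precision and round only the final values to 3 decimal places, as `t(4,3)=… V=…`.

span = t_max - t_min = 2.46 - 0.72 = 1.740
L(4,3) = 52, L_eff = 1 - 52/255 = 0.796078 (inverted)
t(4,3) = 2.46 - 1.740·0.796078 = 1.075
Σt over all 5·7 pixels = 117901/2125 ≈ 55.4828235
V = pitch²·Σt = 1.24²·117901/2125 = 85.310

t(4,3)=1.075 V=85.310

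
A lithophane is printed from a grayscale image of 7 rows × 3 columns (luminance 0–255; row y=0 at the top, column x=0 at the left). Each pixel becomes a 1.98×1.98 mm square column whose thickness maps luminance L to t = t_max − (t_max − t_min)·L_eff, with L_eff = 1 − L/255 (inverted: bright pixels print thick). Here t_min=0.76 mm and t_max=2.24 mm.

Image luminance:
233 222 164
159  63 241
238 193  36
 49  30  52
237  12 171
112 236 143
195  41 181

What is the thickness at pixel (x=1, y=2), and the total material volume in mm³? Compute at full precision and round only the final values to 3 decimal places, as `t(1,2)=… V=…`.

t(1,2)=1.880 V=131.013

span = t_max - t_min = 2.24 - 0.76 = 1.480
L(1,2) = 193, L_eff = 1 - 193/255 = 0.243137 (inverted)
t(1,2) = 2.24 - 1.480·0.243137 = 1.880
Σt over all 7·3 pixels = 213041/6375 ≈ 33.4181961
V = pitch²·Σt = 1.98²·213041/6375 = 131.013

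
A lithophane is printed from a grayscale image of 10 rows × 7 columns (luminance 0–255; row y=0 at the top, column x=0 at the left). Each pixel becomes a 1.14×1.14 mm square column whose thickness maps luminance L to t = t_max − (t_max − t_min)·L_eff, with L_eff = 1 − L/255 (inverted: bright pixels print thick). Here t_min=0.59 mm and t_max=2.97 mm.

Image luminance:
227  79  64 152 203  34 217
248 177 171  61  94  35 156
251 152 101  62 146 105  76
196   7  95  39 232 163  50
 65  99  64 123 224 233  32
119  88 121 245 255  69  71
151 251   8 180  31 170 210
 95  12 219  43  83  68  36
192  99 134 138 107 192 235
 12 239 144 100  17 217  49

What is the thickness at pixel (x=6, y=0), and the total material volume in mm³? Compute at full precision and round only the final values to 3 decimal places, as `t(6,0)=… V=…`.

t(6,0)=2.615 V=160.814

span = t_max - t_min = 2.97 - 0.59 = 2.380
L(6,0) = 217, L_eff = 1 - 217/255 = 0.149020 (inverted)
t(6,0) = 2.97 - 2.380·0.149020 = 2.615
Σt over all 10·7 pixels = 46403/375 ≈ 123.7413333
V = pitch²·Σt = 1.14²·46403/375 = 160.814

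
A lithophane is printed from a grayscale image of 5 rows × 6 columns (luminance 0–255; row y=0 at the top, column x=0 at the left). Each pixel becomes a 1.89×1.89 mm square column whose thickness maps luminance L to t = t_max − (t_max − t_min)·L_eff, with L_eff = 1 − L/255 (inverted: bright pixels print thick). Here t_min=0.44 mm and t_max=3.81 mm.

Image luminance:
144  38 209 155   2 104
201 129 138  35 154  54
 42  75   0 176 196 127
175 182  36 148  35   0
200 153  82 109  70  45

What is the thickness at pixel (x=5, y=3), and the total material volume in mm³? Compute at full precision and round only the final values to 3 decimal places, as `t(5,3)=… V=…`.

t(5,3)=0.440 V=198.877

span = t_max - t_min = 3.81 - 0.44 = 3.370
L(5,3) = 0, L_eff = 1 - 0/255 = 1.000000 (inverted)
t(5,3) = 3.81 - 3.370·1.000000 = 0.440
Σt over all 5·6 pixels = 709859/12750 ≈ 55.6752157
V = pitch²·Σt = 1.89²·709859/12750 = 198.877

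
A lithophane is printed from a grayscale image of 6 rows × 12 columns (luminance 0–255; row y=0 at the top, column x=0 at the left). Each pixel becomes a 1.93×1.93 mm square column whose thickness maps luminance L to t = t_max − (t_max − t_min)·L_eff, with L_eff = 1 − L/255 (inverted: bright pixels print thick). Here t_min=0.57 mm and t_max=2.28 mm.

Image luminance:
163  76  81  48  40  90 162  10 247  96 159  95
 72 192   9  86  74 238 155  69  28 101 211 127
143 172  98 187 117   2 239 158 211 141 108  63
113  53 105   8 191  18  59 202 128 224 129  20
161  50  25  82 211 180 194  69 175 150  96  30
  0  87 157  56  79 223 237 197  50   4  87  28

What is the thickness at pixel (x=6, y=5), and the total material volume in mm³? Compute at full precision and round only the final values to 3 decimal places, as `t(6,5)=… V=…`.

span = t_max - t_min = 2.28 - 0.57 = 1.710
L(6,5) = 237, L_eff = 1 - 237/255 = 0.070588 (inverted)
t(6,5) = 2.28 - 1.710·0.070588 = 2.159
Σt over all 6·12 pixels = 406581/4250 ≈ 95.6661176
V = pitch²·Σt = 1.93²·406581/4250 = 356.347

t(6,5)=2.159 V=356.347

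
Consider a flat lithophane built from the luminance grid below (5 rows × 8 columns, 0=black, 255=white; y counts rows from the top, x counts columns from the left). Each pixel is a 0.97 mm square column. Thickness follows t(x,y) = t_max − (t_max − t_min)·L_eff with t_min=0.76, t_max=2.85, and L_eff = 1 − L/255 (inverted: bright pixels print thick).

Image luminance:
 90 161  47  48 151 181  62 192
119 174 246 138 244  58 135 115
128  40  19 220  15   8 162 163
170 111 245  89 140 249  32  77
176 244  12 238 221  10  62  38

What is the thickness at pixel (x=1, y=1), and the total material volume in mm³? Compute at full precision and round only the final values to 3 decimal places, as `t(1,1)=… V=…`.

t(1,1)=2.186 V=67.393

span = t_max - t_min = 2.85 - 0.76 = 2.090
L(1,1) = 174, L_eff = 1 - 174/255 = 0.317647 (inverted)
t(1,1) = 2.85 - 2.090·0.317647 = 2.186
Σt over all 5·8 pixels = 182647/2550 ≈ 71.6262745
V = pitch²·Σt = 0.97²·182647/2550 = 67.393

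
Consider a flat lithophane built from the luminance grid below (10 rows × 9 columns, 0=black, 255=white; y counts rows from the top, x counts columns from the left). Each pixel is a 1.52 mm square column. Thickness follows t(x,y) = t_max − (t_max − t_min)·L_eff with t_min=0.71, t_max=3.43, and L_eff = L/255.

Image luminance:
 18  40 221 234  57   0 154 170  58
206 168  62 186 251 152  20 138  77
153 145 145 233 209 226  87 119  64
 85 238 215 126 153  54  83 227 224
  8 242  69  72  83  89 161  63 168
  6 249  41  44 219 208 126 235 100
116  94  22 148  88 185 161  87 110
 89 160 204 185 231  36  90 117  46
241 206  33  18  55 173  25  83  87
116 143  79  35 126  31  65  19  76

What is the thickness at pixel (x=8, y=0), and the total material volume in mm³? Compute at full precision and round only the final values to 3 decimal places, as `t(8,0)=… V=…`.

span = t_max - t_min = 3.43 - 0.71 = 2.720
L(8,0) = 58, L_eff = 58/255 = 0.227451
t(8,0) = 3.43 - 2.720·0.227451 = 2.811
Σt over all 10·9 pixels = 143837/750 ≈ 191.7826667
V = pitch²·Σt = 1.52²·143837/750 = 443.095

t(8,0)=2.811 V=443.095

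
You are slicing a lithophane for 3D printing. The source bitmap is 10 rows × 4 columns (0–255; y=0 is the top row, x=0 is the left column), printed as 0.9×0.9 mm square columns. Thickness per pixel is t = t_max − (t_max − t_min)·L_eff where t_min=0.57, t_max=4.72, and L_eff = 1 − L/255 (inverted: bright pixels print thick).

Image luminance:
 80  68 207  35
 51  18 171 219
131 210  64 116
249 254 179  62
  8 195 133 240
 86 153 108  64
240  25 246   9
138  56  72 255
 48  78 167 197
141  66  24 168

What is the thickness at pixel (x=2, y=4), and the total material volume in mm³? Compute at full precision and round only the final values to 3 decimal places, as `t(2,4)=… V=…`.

span = t_max - t_min = 4.72 - 0.57 = 4.150
L(2,4) = 133, L_eff = 1 - 133/255 = 0.478431 (inverted)
t(2,4) = 4.72 - 4.150·0.478431 = 2.735
Σt over all 10·4 pixels = 177951/1700 ≈ 104.6770588
V = pitch²·Σt = 0.9²·177951/1700 = 84.788

t(2,4)=2.735 V=84.788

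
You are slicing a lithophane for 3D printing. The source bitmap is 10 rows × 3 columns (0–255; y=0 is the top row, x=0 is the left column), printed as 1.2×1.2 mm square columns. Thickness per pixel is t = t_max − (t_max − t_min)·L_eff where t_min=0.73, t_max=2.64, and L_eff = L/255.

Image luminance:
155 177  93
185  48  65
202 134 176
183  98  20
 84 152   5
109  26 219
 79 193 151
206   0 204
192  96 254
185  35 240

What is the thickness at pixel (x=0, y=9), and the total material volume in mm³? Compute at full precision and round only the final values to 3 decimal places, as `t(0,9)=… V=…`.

t(0,9)=1.254 V=71.271

span = t_max - t_min = 2.64 - 0.73 = 1.910
L(0,9) = 185, L_eff = 185/255 = 0.725490
t(0,9) = 2.64 - 1.910·0.725490 = 1.254
Σt over all 10·3 pixels = 210349/4250 ≈ 49.4938824
V = pitch²·Σt = 1.2²·210349/4250 = 71.271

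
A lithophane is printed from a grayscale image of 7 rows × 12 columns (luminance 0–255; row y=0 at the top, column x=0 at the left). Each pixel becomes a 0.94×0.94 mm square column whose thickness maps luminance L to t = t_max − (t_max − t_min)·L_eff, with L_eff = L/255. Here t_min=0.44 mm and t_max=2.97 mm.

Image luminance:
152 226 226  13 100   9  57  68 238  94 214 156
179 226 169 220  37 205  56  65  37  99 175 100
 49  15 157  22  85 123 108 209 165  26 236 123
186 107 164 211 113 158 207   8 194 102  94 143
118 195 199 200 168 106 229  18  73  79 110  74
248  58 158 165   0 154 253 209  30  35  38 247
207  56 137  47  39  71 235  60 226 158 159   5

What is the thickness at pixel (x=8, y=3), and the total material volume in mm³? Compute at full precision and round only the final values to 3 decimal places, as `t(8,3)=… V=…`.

t(8,3)=1.045 V=126.725

span = t_max - t_min = 2.97 - 0.44 = 2.530
L(8,3) = 194, L_eff = 194/255 = 0.760784
t(8,3) = 2.97 - 2.530·0.760784 = 1.045
Σt over all 7·12 pixels = 365717/2550 ≈ 143.4184314
V = pitch²·Σt = 0.94²·365717/2550 = 126.725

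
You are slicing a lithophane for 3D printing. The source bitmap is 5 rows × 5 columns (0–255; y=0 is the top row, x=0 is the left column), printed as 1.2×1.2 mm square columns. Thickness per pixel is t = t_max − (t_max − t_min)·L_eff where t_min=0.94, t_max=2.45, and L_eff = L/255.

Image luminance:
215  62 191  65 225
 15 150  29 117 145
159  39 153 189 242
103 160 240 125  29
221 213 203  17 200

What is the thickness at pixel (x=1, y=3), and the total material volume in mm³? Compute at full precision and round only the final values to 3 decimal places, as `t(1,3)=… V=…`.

span = t_max - t_min = 2.45 - 0.94 = 1.510
L(1,3) = 160, L_eff = 160/255 = 0.627451
t(1,3) = 2.45 - 1.510·0.627451 = 1.503
Σt over all 5·5 pixels = 172053/4250 ≈ 40.4830588
V = pitch²·Σt = 1.2²·172053/4250 = 58.296

t(1,3)=1.503 V=58.296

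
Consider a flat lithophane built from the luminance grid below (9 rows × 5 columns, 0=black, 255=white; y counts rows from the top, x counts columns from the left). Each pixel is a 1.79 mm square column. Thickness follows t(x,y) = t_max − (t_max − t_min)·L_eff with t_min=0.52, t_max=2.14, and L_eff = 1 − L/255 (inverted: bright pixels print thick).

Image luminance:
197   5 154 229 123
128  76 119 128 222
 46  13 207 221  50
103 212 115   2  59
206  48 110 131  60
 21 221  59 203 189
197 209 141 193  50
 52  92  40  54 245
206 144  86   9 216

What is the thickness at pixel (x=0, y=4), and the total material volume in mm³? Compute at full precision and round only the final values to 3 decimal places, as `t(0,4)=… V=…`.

t(0,4)=1.829 V=188.783

span = t_max - t_min = 2.14 - 0.52 = 1.620
L(0,4) = 206, L_eff = 1 - 206/255 = 0.192157 (inverted)
t(0,4) = 2.14 - 1.620·0.192157 = 1.829
Σt over all 9·5 pixels = 250407/4250 ≈ 58.9192941
V = pitch²·Σt = 1.79²·250407/4250 = 188.783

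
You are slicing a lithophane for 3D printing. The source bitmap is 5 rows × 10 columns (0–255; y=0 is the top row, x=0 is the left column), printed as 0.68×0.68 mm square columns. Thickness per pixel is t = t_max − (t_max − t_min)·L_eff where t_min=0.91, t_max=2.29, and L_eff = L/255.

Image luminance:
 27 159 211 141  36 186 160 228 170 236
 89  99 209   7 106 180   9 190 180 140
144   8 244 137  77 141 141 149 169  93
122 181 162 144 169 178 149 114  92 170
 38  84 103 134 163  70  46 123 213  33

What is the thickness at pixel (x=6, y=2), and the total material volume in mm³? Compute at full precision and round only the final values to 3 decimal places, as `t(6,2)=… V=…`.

span = t_max - t_min = 2.29 - 0.91 = 1.380
L(6,2) = 141, L_eff = 141/255 = 0.552941
t(6,2) = 2.29 - 1.380·0.552941 = 1.527
Σt over all 5·10 pixels = 335883/4250 ≈ 79.0312941
V = pitch²·Σt = 0.68²·335883/4250 = 36.544

t(6,2)=1.527 V=36.544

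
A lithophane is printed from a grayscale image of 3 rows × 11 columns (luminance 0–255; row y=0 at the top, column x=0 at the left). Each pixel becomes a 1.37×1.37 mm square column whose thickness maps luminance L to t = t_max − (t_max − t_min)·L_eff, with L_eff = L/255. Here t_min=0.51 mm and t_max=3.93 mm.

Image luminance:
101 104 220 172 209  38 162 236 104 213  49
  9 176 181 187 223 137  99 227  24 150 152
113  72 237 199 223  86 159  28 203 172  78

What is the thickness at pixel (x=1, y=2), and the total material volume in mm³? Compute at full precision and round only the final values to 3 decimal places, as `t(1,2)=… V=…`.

t(1,2)=2.964 V=124.022

span = t_max - t_min = 3.93 - 0.51 = 3.420
L(1,2) = 72, L_eff = 72/255 = 0.282353
t(1,2) = 3.93 - 3.420·0.282353 = 2.964
Σt over all 3·11 pixels = 66.078
V = pitch²·Σt = 1.37²·66.078 = 124.022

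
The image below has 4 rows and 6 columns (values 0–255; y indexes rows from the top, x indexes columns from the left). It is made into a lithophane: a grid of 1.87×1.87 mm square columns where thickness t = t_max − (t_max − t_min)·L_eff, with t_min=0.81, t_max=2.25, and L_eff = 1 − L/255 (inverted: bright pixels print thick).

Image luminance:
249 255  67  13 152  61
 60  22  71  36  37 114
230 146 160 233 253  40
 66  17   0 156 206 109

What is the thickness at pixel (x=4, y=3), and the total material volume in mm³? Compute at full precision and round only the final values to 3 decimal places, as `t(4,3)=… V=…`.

span = t_max - t_min = 2.25 - 0.81 = 1.440
L(4,3) = 206, L_eff = 1 - 206/255 = 0.192157 (inverted)
t(4,3) = 2.25 - 1.440·0.192157 = 1.973
Σt over all 4·6 pixels = 74346/2125 ≈ 34.9863529
V = pitch²·Σt = 1.87²·74346/2125 = 122.344

t(4,3)=1.973 V=122.344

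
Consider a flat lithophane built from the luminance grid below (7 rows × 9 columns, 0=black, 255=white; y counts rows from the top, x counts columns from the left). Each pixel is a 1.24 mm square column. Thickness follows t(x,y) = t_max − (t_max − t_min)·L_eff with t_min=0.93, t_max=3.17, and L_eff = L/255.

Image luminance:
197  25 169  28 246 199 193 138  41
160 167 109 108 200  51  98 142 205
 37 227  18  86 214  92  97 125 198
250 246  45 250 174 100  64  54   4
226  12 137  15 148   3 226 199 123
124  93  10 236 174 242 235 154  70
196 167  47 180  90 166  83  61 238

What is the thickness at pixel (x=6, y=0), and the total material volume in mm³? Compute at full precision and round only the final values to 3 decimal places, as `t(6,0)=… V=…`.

t(6,0)=1.475 V=193.455

span = t_max - t_min = 3.17 - 0.93 = 2.240
L(6,0) = 193, L_eff = 193/255 = 0.756863
t(6,0) = 3.17 - 2.240·0.756863 = 1.475
Σt over all 7·9 pixels = 1069439/8500 ≈ 125.8163529
V = pitch²·Σt = 1.24²·1069439/8500 = 193.455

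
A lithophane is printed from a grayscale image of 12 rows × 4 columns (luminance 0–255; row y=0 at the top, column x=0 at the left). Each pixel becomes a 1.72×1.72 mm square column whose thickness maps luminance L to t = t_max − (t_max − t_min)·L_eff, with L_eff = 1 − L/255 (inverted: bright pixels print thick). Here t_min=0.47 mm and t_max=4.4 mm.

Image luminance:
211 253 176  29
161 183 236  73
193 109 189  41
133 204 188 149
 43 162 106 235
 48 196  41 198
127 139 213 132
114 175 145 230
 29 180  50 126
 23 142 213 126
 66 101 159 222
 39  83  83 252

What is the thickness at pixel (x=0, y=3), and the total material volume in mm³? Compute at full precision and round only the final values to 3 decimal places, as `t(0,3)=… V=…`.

t(0,3)=2.520 V=373.408

span = t_max - t_min = 4.4 - 0.47 = 3.930
L(0,3) = 133, L_eff = 1 - 133/255 = 0.478431 (inverted)
t(0,3) = 4.4 - 3.930·0.478431 = 2.520
Σt over all 12·4 pixels = 536433/4250 ≈ 126.2195294
V = pitch²·Σt = 1.72²·536433/4250 = 373.408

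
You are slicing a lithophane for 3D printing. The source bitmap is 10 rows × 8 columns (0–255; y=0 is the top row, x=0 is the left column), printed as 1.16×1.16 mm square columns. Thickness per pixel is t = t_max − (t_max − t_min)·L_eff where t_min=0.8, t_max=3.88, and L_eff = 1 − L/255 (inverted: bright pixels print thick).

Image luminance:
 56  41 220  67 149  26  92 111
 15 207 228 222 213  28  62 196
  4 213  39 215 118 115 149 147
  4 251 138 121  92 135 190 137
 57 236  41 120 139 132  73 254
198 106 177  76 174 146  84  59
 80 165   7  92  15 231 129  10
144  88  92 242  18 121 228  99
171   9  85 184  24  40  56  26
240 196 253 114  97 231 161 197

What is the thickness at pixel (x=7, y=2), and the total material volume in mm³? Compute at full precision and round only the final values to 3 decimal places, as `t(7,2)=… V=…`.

span = t_max - t_min = 3.88 - 0.8 = 3.080
L(7,2) = 147, L_eff = 1 - 147/255 = 0.423529 (inverted)
t(7,2) = 3.88 - 3.080·0.423529 = 2.576
Σt over all 10·8 pixels = 390562/2125 ≈ 183.7938824
V = pitch²·Σt = 1.16²·390562/2125 = 247.313

t(7,2)=2.576 V=247.313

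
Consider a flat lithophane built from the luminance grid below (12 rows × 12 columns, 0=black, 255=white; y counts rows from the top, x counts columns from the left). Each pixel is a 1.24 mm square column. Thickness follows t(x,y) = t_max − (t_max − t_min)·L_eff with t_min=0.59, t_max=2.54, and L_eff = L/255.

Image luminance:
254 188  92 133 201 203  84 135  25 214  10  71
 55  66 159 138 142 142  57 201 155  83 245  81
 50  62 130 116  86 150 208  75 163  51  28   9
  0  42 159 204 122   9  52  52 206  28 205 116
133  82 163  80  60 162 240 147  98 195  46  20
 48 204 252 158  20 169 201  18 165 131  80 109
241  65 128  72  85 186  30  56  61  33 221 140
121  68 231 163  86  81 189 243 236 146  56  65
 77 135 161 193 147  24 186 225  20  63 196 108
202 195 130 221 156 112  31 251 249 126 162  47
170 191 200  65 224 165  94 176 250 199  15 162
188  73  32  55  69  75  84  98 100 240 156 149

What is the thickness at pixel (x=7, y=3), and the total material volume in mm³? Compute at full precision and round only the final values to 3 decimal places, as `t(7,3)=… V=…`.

t(7,3)=2.142 V=349.712

span = t_max - t_min = 2.54 - 0.59 = 1.950
L(7,3) = 52, L_eff = 52/255 = 0.203922
t(7,3) = 2.54 - 1.950·0.203922 = 2.142
Σt over all 12·12 pixels = 227.44
V = pitch²·Σt = 1.24²·227.44 = 349.712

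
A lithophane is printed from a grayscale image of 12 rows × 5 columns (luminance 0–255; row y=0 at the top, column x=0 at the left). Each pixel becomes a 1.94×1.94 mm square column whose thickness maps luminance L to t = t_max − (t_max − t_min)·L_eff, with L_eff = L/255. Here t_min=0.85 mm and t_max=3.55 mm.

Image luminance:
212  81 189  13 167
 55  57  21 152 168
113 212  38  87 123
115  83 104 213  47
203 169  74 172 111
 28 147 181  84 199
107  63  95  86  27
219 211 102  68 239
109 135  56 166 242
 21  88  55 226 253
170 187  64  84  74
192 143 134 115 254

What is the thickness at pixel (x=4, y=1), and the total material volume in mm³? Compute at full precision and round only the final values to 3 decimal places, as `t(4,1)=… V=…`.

t(4,1)=1.771 V=498.668

span = t_max - t_min = 3.55 - 0.85 = 2.700
L(4,1) = 168, L_eff = 168/255 = 0.658824
t(4,1) = 3.55 - 2.700·0.658824 = 1.771
Σt over all 12·5 pixels = 112623/850 ≈ 132.4976471
V = pitch²·Σt = 1.94²·112623/850 = 498.668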